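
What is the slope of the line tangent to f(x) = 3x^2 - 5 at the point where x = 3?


The slope of the tangent line equals f'(x) at the point.
f(x) = 3x^2 - 5
f'(x) = 6x
At x = 3:
f'(3) = 6 * 3 + 0
= 18 + 0
= 18

18


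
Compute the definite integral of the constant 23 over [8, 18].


The integral of a constant k over [a, b] equals k * (b - a).
integral from 8 to 18 of 23 dx
= 23 * (18 - 8)
= 23 * 10
= 230

230


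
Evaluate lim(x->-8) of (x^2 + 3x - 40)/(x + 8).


Direct substitution gives 0/0, so we factor the numerator.
Factor: (x^2 + 3x - 40) = (x + 8)(x - 5)
Cancel the common factor (x + 8):
(x^2 + 3x - 40)/(x + 8) = (x - 5)
Now substitute x = -8:
= (-8) - (5) = -13

-13


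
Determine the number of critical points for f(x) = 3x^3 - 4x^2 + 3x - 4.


Find where f'(x) = 0:
f(x) = 3x^3 - 4x^2 + 3x - 4
f'(x) = 9x^2 - 8x + 3
This is a quadratic in x. Use the discriminant to count real roots.
Discriminant = (-8)^2 - 4 * 9 * 3
= 64 - 108
= -44
Since discriminant < 0, f'(x) = 0 has no real solutions.
Number of critical points: 0

0


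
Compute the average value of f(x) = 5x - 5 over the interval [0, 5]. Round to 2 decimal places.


Average value = 1/(b-a) * integral from a to b of f(x) dx
First compute the integral of 5x - 5:
F(x) = (5/2)x^2 - 5x
F(5) = 5/2 * 25 - 5 * 5 = 75/2
F(0) = 5/2 * 0 - 5 * 0 = 0
Integral = 75/2 - 0 = 75/2
Average = (75/2) / (5 - 0) = (75/2) / 5
= 15/2 = 7.50

7.50


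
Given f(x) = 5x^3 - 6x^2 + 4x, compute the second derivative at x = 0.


First derivative:
f'(x) = 15x^2 - 12x + 4
Second derivative:
f''(x) = 30x - 12
Substitute x = 0:
f''(0) = 30 * 0 - 12
= 0 - 12
= -12

-12


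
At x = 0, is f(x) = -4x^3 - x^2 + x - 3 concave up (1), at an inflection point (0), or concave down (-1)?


Concavity is determined by the sign of f''(x).
f(x) = -4x^3 - x^2 + x - 3
f'(x) = -12x^2 - 2x + 1
f''(x) = -24x - 2
f''(0) = -24 * 0 - 2
= 0 - 2
= -2
Since f''(0) < 0, the function is concave down (-1)

-1


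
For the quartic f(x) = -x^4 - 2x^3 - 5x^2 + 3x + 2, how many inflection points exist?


Inflection points occur where f''(x) = 0 and concavity changes.
f(x) = -x^4 - 2x^3 - 5x^2 + 3x + 2
f'(x) = -4x^3 - 6x^2 - 10x + 3
f''(x) = -12x^2 - 12x - 10
This is a quadratic in x. Use the discriminant to count real roots.
Discriminant = (-12)^2 - 4 * (-12) * (-10)
= 144 - 480
= -336
Since discriminant < 0, f''(x) = 0 has no real solutions.
Number of inflection points: 0

0


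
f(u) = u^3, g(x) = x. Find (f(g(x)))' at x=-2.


Using the chain rule: (f(g(x)))' = f'(g(x)) * g'(x)
First, find g(-2):
g(-2) = 1 * (-2) + 0 = -2
Next, f'(u) = 3u^2
And g'(x) = 1
So f'(g(-2)) * g'(-2)
= 3 * (-2)^2 * 1
= 3 * 4 * 1
= 12

12


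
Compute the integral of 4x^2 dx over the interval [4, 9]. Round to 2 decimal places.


Find the antiderivative of 4x^2:
F(x) = 4/3 * x^3
Apply the Fundamental Theorem of Calculus:
F(9) - F(4)
= 4/3 * 9^3 - 4/3 * 4^3
= 4/3 * (729 - 64)
= 4/3 * 665
= 2660/3 ≈ 886.67

886.67


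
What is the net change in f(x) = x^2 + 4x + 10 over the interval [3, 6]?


Net change = f(b) - f(a)
f(x) = x^2 + 4x + 10
Compute f(6):
f(6) = 1 * 6^2 + 4 * 6 + 10
= 36 + 24 + 10
= 70
Compute f(3):
f(3) = 1 * 3^2 + 4 * 3 + 10
= 9 + 12 + 10
= 31
Net change = 70 - 31 = 39

39


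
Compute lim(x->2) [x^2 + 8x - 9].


Since polynomials are continuous, we use direct substitution.
lim(x->2) of x^2 + 8x - 9
= 1 * 2^2 + 8 * 2 - 9
= 4 + 16 - 9
= 11

11


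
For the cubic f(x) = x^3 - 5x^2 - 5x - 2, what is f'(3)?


Differentiate f(x) = x^3 - 5x^2 - 5x - 2 term by term:
f'(x) = 3x^2 - 10x - 5
Substitute x = 3:
f'(3) = 3 * 3^2 - 10 * 3 - 5
= 27 - 30 - 5
= -8

-8


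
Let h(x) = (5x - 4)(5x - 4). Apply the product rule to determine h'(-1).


Let u(x) = 5x - 4 and v(x) = 5x - 4
u'(x) = 5
v'(x) = 5
Product rule: h'(x) = u'(x)*v(x) + u(x)*v'(x)
= 5 * (5x - 4) + (5x - 4) * 5
At x = -1:
u(-1) = 5 * (-1) - 4 = -9
v(-1) = 5 * (-1) - 4 = -9
h'(-1) = 5 * (-9) + (-9) * 5
= -45 - 45
= -90

-90


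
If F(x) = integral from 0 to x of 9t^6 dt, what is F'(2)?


By the Fundamental Theorem of Calculus (Part 1):
If F(x) = integral from 0 to x of f(t) dt, then F'(x) = f(x)
Here f(t) = 9t^6
So F'(x) = 9x^6
Evaluate at x = 2:
F'(2) = 9 * 2^6
= 9 * 64
= 576

576


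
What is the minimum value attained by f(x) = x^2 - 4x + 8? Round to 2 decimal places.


For a quadratic f(x) = ax^2 + bx + c with a > 0, the minimum is at the vertex.
Vertex x-coordinate: x = -b/(2a)
x = -(-4) / (2 * 1)
x = 4/2 = 2
Substitute back to find the minimum value:
f(2) = 1 * 2^2 - 4 * 2 + 8
= 4 - 8 + 8
= 4 = 4.00

4.00


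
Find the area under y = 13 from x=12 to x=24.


The area under a constant function y = 13 is a rectangle.
Width = 24 - 12 = 12
Height = 13
Area = width * height
= 12 * 13
= 156

156


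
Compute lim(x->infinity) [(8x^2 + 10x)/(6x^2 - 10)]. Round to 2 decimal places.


For limits at infinity with equal-degree polynomials,
we compare leading coefficients.
Numerator leading term: 8x^2
Denominator leading term: 6x^2
Divide both by x^2:
lim = (8 + 10/x) / (6 - 10/x^2)
As x -> infinity, the 1/x and 1/x^2 terms vanish:
= 8/6 = 4/3 ≈ 1.33

1.33


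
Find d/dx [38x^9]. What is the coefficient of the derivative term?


We apply the power rule: d/dx [ax^n] = a*n * x^(n-1)
d/dx [38x^9]
= 38 * 9 * x^(9-1)
= 342x^8
The coefficient is 342

342


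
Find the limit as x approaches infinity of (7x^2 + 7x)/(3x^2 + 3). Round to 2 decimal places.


For limits at infinity with equal-degree polynomials,
we compare leading coefficients.
Numerator leading term: 7x^2
Denominator leading term: 3x^2
Divide both by x^2:
lim = (7 + 7/x) / (3 + 3/x^2)
As x -> infinity, the 1/x and 1/x^2 terms vanish:
= 7/3 ≈ 2.33

2.33


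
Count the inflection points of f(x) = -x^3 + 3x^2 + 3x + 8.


Inflection points occur where f''(x) = 0 and concavity changes.
f(x) = -x^3 + 3x^2 + 3x + 8
f'(x) = -3x^2 + 6x + 3
f''(x) = -6x + 6
Set f''(x) = 0:
-6x + 6 = 0
x = -6 / (-6) = 1
Since f''(x) is linear (degree 1), it changes sign at this point.
Therefore there is exactly 1 inflection point.

1


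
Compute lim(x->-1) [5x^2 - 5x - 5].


Since polynomials are continuous, we use direct substitution.
lim(x->-1) of 5x^2 - 5x - 5
= 5 * (-1)^2 - 5 * (-1) - 5
= 5 + 5 - 5
= 5

5


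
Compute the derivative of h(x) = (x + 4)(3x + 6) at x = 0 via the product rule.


Let u(x) = x + 4 and v(x) = 3x + 6
u'(x) = 1
v'(x) = 3
Product rule: h'(x) = u'(x)*v(x) + u(x)*v'(x)
= 1 * (3x + 6) + (x + 4) * 3
At x = 0:
u(0) = 1 * 0 + 4 = 4
v(0) = 3 * 0 + 6 = 6
h'(0) = 1 * 6 + 4 * 3
= 6 + 12
= 18

18


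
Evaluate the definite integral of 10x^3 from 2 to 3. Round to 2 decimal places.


Find the antiderivative of 10x^3:
F(x) = 10/4 * x^4
Apply the Fundamental Theorem of Calculus:
F(3) - F(2)
= 10/4 * 3^4 - 10/4 * 2^4
= 10/4 * (81 - 16)
= 10/4 * 65
= 325/2 = 162.50

162.50


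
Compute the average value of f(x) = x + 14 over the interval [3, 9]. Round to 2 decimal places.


Average value = 1/(b-a) * integral from a to b of f(x) dx
First compute the integral of x + 14:
F(x) = (1/2)x^2 + 14x
F(9) = 1/2 * 81 + 14 * 9 = 333/2
F(3) = 1/2 * 9 + 14 * 3 = 93/2
Integral = 333/2 - 93/2 = 120
Average = 120 / (9 - 3) = 120 / 6
= 20 = 20.00

20.00


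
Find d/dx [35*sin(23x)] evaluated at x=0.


Apply the chain rule to differentiate 35*sin(23x):
d/dx [35*sin(23x)]
= 35 * cos(23x) * d/dx(23x)
= 35 * 23 * cos(23x)
= 805 * cos(23x)
Evaluate at x = 0:
= 805 * cos(0)
= 805 * 1
= 805

805


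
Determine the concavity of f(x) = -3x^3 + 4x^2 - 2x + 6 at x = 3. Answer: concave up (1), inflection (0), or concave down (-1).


Concavity is determined by the sign of f''(x).
f(x) = -3x^3 + 4x^2 - 2x + 6
f'(x) = -9x^2 + 8x - 2
f''(x) = -18x + 8
f''(3) = -18 * 3 + 8
= -54 + 8
= -46
Since f''(3) < 0, the function is concave down (-1)

-1


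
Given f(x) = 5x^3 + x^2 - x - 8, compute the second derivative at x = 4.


First derivative:
f'(x) = 15x^2 + 2x - 1
Second derivative:
f''(x) = 30x + 2
Substitute x = 4:
f''(4) = 30 * 4 + 2
= 120 + 2
= 122

122


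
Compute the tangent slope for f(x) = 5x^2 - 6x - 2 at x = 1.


The slope of the tangent line equals f'(x) at the point.
f(x) = 5x^2 - 6x - 2
f'(x) = 10x - 6
At x = 1:
f'(1) = 10 * 1 - 6
= 10 - 6
= 4

4


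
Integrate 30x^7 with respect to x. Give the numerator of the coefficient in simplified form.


Apply the power rule for integration:
integral of ax^n dx = a/(n+1) * x^(n+1) + C
integral of 30x^7 dx
= 30/8 * x^8 + C
= 15/4 * x^8 + C
The coefficient in lowest terms is 15/4, and its numerator is 15

15


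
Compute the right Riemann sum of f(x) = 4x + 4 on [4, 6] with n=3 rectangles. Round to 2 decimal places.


Right Riemann sum uses right endpoints of each subinterval.
Interval: [4, 6], n = 3
dx = (6 - 4) / 3 = 2/3
Right endpoints: [14/3, 16/3, 6]
f values: [68/3, 76/3, 28]
Sum = dx * (sum of f values)
= 2/3 * 76
= 152/3 ≈ 50.67

50.67


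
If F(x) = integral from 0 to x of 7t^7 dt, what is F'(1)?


By the Fundamental Theorem of Calculus (Part 1):
If F(x) = integral from 0 to x of f(t) dt, then F'(x) = f(x)
Here f(t) = 7t^7
So F'(x) = 7x^7
Evaluate at x = 1:
F'(1) = 7 * 1^7
= 7 * 1
= 7

7


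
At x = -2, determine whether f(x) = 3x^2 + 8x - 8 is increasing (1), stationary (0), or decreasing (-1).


Compute f'(x) to determine behavior:
f'(x) = 6x + 8
f'(-2) = 6 * (-2) + 8
= -12 + 8
= -4
Since f'(-2) < 0, the function is decreasing (-1)

-1


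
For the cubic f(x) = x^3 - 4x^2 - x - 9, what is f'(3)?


Differentiate f(x) = x^3 - 4x^2 - x - 9 term by term:
f'(x) = 3x^2 - 8x - 1
Substitute x = 3:
f'(3) = 3 * 3^2 - 8 * 3 - 1
= 27 - 24 - 1
= 2

2


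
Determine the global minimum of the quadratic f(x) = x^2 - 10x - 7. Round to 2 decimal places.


For a quadratic f(x) = ax^2 + bx + c with a > 0, the minimum is at the vertex.
Vertex x-coordinate: x = -b/(2a)
x = -(-10) / (2 * 1)
x = 10/2 = 5
Substitute back to find the minimum value:
f(5) = 1 * 5^2 - 10 * 5 - 7
= 25 - 50 - 7
= -32 = -32.00

-32.00


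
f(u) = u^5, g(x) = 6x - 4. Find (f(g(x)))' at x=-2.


Using the chain rule: (f(g(x)))' = f'(g(x)) * g'(x)
First, find g(-2):
g(-2) = 6 * (-2) - 4 = -16
Next, f'(u) = 5u^4
And g'(x) = 6
So f'(g(-2)) * g'(-2)
= 5 * (-16)^4 * 6
= 5 * 65536 * 6
= 1966080

1966080


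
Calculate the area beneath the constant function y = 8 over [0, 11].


The area under a constant function y = 8 is a rectangle.
Width = 11 - 0 = 11
Height = 8
Area = width * height
= 11 * 8
= 88

88


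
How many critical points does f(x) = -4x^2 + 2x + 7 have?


Find where f'(x) = 0:
f'(x) = -8x + 2
Set f'(x) = 0:
-8x + 2 = 0
x = -2 / (-8) = 1/4
This is a linear equation in x, so there is exactly one solution.
Number of critical points: 1

1


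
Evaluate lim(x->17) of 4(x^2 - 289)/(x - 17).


Direct substitution gives 0/0, so we factor the numerator.
Factor: 4(x^2 - 289) = 4 * (x - 17)(x + 17)
Cancel the common factor (x - 17):
4(x^2 - 289)/(x - 17) = 4 * (x + 17)
Now substitute x = 17:
= 4 * (17 + 17) = 136

136


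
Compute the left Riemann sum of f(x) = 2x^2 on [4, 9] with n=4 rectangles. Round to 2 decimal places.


Left Riemann sum uses left endpoints of each subinterval.
Interval: [4, 9], n = 4
dx = (9 - 4) / 4 = 5/4
Left endpoints: [4, 21/4, 13/2, 31/4]
f values: [32, 441/8, 169/2, 961/8]
Sum = dx * (sum of f values)
= 5/4 * 1167/4
= 5835/16 ≈ 364.69

364.69


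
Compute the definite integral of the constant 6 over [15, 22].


The integral of a constant k over [a, b] equals k * (b - a).
integral from 15 to 22 of 6 dx
= 6 * (22 - 15)
= 6 * 7
= 42

42


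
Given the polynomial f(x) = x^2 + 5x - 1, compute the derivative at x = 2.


Differentiate term by term using power and sum rules:
f(x) = x^2 + 5x - 1
f'(x) = 2x + 5
Substitute x = 2:
f'(2) = 2 * 2 + 5
= 4 + 5
= 9

9


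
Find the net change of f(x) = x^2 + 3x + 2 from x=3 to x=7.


Net change = f(b) - f(a)
f(x) = x^2 + 3x + 2
Compute f(7):
f(7) = 1 * 7^2 + 3 * 7 + 2
= 49 + 21 + 2
= 72
Compute f(3):
f(3) = 1 * 3^2 + 3 * 3 + 2
= 9 + 9 + 2
= 20
Net change = 72 - 20 = 52

52


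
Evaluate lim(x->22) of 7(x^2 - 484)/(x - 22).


Direct substitution gives 0/0, so we factor the numerator.
Factor: 7(x^2 - 484) = 7 * (x - 22)(x + 22)
Cancel the common factor (x - 22):
7(x^2 - 484)/(x - 22) = 7 * (x + 22)
Now substitute x = 22:
= 7 * (22 + 22) = 308

308


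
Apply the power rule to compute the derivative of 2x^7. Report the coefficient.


We apply the power rule: d/dx [ax^n] = a*n * x^(n-1)
d/dx [2x^7]
= 2 * 7 * x^(7-1)
= 14x^6
The coefficient is 14

14


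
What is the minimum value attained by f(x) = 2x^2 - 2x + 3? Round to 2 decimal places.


For a quadratic f(x) = ax^2 + bx + c with a > 0, the minimum is at the vertex.
Vertex x-coordinate: x = -b/(2a)
x = -(-2) / (2 * 2)
x = 2/4 = 1/2
Substitute back to find the minimum value:
f(1/2) = 2 * (1/2)^2 - 2 * (1/2) + 3
= 1/2 - 1 + 3
= 5/2 = 2.50

2.50


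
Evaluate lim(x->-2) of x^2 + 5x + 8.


Since polynomials are continuous, we use direct substitution.
lim(x->-2) of x^2 + 5x + 8
= 1 * (-2)^2 + 5 * (-2) + 8
= 4 - 10 + 8
= 2

2


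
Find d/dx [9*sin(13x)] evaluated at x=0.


Apply the chain rule to differentiate 9*sin(13x):
d/dx [9*sin(13x)]
= 9 * cos(13x) * d/dx(13x)
= 9 * 13 * cos(13x)
= 117 * cos(13x)
Evaluate at x = 0:
= 117 * cos(0)
= 117 * 1
= 117

117


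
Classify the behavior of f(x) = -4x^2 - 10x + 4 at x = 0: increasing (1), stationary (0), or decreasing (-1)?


Compute f'(x) to determine behavior:
f'(x) = -8x - 10
f'(0) = -8 * 0 - 10
= 0 - 10
= -10
Since f'(0) < 0, the function is decreasing (-1)

-1


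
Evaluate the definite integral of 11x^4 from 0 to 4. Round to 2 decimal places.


Find the antiderivative of 11x^4:
F(x) = 11/5 * x^5
Apply the Fundamental Theorem of Calculus:
F(4) - F(0)
= 11/5 * 4^5 - 11/5 * 0^5
= 11/5 * (1024 - 0)
= 11/5 * 1024
= 11264/5 = 2252.80

2252.80


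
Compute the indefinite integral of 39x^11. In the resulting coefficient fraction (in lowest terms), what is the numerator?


Apply the power rule for integration:
integral of ax^n dx = a/(n+1) * x^(n+1) + C
integral of 39x^11 dx
= 39/12 * x^12 + C
= 13/4 * x^12 + C
The coefficient in lowest terms is 13/4, and its numerator is 13

13


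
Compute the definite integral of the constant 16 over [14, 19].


The integral of a constant k over [a, b] equals k * (b - a).
integral from 14 to 19 of 16 dx
= 16 * (19 - 14)
= 16 * 5
= 80

80


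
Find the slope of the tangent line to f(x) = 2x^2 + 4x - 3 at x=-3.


The slope of the tangent line equals f'(x) at the point.
f(x) = 2x^2 + 4x - 3
f'(x) = 4x + 4
At x = -3:
f'(-3) = 4 * (-3) + 4
= -12 + 4
= -8

-8


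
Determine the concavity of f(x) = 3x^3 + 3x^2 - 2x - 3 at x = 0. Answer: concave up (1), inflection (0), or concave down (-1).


Concavity is determined by the sign of f''(x).
f(x) = 3x^3 + 3x^2 - 2x - 3
f'(x) = 9x^2 + 6x - 2
f''(x) = 18x + 6
f''(0) = 18 * 0 + 6
= 0 + 6
= 6
Since f''(0) > 0, the function is concave up (1)

1


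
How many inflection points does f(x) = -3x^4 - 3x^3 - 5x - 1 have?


Inflection points occur where f''(x) = 0 and concavity changes.
f(x) = -3x^4 - 3x^3 - 5x - 1
f'(x) = -12x^3 - 9x^2 - 5
f''(x) = -36x^2 - 18x
This is a quadratic in x. Use the discriminant to count real roots.
Discriminant = (-18)^2 - 4 * (-36) * 0
= 324 - 0
= 324
Since discriminant > 0, f''(x) = 0 has 2 distinct real solutions.
A quadratic with two distinct real roots changes sign at each root, so concavity changes at both.
Number of inflection points: 2

2


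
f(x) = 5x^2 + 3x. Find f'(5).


Differentiate term by term using power and sum rules:
f(x) = 5x^2 + 3x
f'(x) = 10x + 3
Substitute x = 5:
f'(5) = 10 * 5 + 3
= 50 + 3
= 53

53


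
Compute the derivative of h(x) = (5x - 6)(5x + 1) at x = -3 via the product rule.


Let u(x) = 5x - 6 and v(x) = 5x + 1
u'(x) = 5
v'(x) = 5
Product rule: h'(x) = u'(x)*v(x) + u(x)*v'(x)
= 5 * (5x + 1) + (5x - 6) * 5
At x = -3:
u(-3) = 5 * (-3) - 6 = -21
v(-3) = 5 * (-3) + 1 = -14
h'(-3) = 5 * (-14) + (-21) * 5
= -70 - 105
= -175

-175


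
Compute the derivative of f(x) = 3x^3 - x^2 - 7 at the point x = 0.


Differentiate f(x) = 3x^3 - x^2 - 7 term by term:
f'(x) = 9x^2 - 2x
Substitute x = 0:
f'(0) = 9 * 0^2 - 2 * 0 + 0
= 0 + 0 + 0
= 0

0


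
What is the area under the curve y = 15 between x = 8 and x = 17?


The area under a constant function y = 15 is a rectangle.
Width = 17 - 8 = 9
Height = 15
Area = width * height
= 9 * 15
= 135

135


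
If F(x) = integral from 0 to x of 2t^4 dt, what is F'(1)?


By the Fundamental Theorem of Calculus (Part 1):
If F(x) = integral from 0 to x of f(t) dt, then F'(x) = f(x)
Here f(t) = 2t^4
So F'(x) = 2x^4
Evaluate at x = 1:
F'(1) = 2 * 1^4
= 2 * 1
= 2

2


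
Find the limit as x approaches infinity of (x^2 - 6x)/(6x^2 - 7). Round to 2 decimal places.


For limits at infinity with equal-degree polynomials,
we compare leading coefficients.
Numerator leading term: x^2
Denominator leading term: 6x^2
Divide both by x^2:
lim = (1 - 6/x) / (6 - 7/x^2)
As x -> infinity, the 1/x and 1/x^2 terms vanish:
= 1/6 ≈ 0.17

0.17


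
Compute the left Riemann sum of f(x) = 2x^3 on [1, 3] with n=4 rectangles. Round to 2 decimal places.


Left Riemann sum uses left endpoints of each subinterval.
Interval: [1, 3], n = 4
dx = (3 - 1) / 4 = 1/2
Left endpoints: [1, 3/2, 2, 5/2]
f values: [2, 27/4, 16, 125/4]
Sum = dx * (sum of f values)
= 1/2 * 56
= 28 = 28.00

28.00


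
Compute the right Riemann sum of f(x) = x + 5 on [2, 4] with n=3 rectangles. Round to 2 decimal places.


Right Riemann sum uses right endpoints of each subinterval.
Interval: [2, 4], n = 3
dx = (4 - 2) / 3 = 2/3
Right endpoints: [8/3, 10/3, 4]
f values: [23/3, 25/3, 9]
Sum = dx * (sum of f values)
= 2/3 * 25
= 50/3 ≈ 16.67

16.67


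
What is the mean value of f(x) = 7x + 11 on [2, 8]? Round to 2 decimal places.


Average value = 1/(b-a) * integral from a to b of f(x) dx
First compute the integral of 7x + 11:
F(x) = (7/2)x^2 + 11x
F(8) = 7/2 * 64 + 11 * 8 = 312
F(2) = 7/2 * 4 + 11 * 2 = 36
Integral = 312 - 36 = 276
Average = 276 / (8 - 2) = 276 / 6
= 46 = 46.00

46.00


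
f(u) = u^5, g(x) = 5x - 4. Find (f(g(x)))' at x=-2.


Using the chain rule: (f(g(x)))' = f'(g(x)) * g'(x)
First, find g(-2):
g(-2) = 5 * (-2) - 4 = -14
Next, f'(u) = 5u^4
And g'(x) = 5
So f'(g(-2)) * g'(-2)
= 5 * (-14)^4 * 5
= 5 * 38416 * 5
= 960400

960400


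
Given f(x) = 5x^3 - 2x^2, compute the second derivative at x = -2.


First derivative:
f'(x) = 15x^2 - 4x
Second derivative:
f''(x) = 30x - 4
Substitute x = -2:
f''(-2) = 30 * (-2) - 4
= -60 - 4
= -64

-64


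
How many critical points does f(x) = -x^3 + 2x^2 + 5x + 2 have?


Find where f'(x) = 0:
f(x) = -x^3 + 2x^2 + 5x + 2
f'(x) = -3x^2 + 4x + 5
This is a quadratic in x. Use the discriminant to count real roots.
Discriminant = (4)^2 - 4 * (-3) * 5
= 16 - (-60)
= 76
Since discriminant > 0, f'(x) = 0 has 2 real solutions.
Number of critical points: 2

2


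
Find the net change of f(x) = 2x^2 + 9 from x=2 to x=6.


Net change = f(b) - f(a)
f(x) = 2x^2 + 9
Compute f(6):
f(6) = 2 * 6^2 + 0 * 6 + 9
= 72 + 0 + 9
= 81
Compute f(2):
f(2) = 2 * 2^2 + 0 * 2 + 9
= 8 + 0 + 9
= 17
Net change = 81 - 17 = 64

64


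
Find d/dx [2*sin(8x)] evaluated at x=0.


Apply the chain rule to differentiate 2*sin(8x):
d/dx [2*sin(8x)]
= 2 * cos(8x) * d/dx(8x)
= 2 * 8 * cos(8x)
= 16 * cos(8x)
Evaluate at x = 0:
= 16 * cos(0)
= 16 * 1
= 16

16


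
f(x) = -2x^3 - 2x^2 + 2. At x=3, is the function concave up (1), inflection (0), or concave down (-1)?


Concavity is determined by the sign of f''(x).
f(x) = -2x^3 - 2x^2 + 2
f'(x) = -6x^2 - 4x
f''(x) = -12x - 4
f''(3) = -12 * 3 - 4
= -36 - 4
= -40
Since f''(3) < 0, the function is concave down (-1)

-1


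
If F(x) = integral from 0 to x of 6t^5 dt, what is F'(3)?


By the Fundamental Theorem of Calculus (Part 1):
If F(x) = integral from 0 to x of f(t) dt, then F'(x) = f(x)
Here f(t) = 6t^5
So F'(x) = 6x^5
Evaluate at x = 3:
F'(3) = 6 * 3^5
= 6 * 243
= 1458

1458


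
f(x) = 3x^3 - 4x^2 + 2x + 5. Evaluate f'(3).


Differentiate f(x) = 3x^3 - 4x^2 + 2x + 5 term by term:
f'(x) = 9x^2 - 8x + 2
Substitute x = 3:
f'(3) = 9 * 3^2 - 8 * 3 + 2
= 81 - 24 + 2
= 59

59


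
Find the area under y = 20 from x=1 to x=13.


The area under a constant function y = 20 is a rectangle.
Width = 13 - 1 = 12
Height = 20
Area = width * height
= 12 * 20
= 240

240


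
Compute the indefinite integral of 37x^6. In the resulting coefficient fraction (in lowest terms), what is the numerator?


Apply the power rule for integration:
integral of ax^n dx = a/(n+1) * x^(n+1) + C
integral of 37x^6 dx
= 37/7 * x^7 + C
The coefficient in lowest terms is 37/7, and its numerator is 37

37


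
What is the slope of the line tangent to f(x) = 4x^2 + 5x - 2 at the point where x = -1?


The slope of the tangent line equals f'(x) at the point.
f(x) = 4x^2 + 5x - 2
f'(x) = 8x + 5
At x = -1:
f'(-1) = 8 * (-1) + 5
= -8 + 5
= -3

-3


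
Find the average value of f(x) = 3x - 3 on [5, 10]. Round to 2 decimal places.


Average value = 1/(b-a) * integral from a to b of f(x) dx
First compute the integral of 3x - 3:
F(x) = (3/2)x^2 - 3x
F(10) = 3/2 * 100 - 3 * 10 = 120
F(5) = 3/2 * 25 - 3 * 5 = 45/2
Integral = 120 - 45/2 = 195/2
Average = (195/2) / (10 - 5) = (195/2) / 5
= 39/2 = 19.50

19.50


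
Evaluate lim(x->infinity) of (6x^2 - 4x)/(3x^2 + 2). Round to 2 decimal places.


For limits at infinity with equal-degree polynomials,
we compare leading coefficients.
Numerator leading term: 6x^2
Denominator leading term: 3x^2
Divide both by x^2:
lim = (6 - 4/x) / (3 + 2/x^2)
As x -> infinity, the 1/x and 1/x^2 terms vanish:
= 6/3 = 2 = 2.00

2.00


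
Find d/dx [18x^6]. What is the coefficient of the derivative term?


We apply the power rule: d/dx [ax^n] = a*n * x^(n-1)
d/dx [18x^6]
= 18 * 6 * x^(6-1)
= 108x^5
The coefficient is 108

108


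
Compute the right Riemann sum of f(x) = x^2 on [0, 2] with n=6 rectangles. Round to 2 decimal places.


Right Riemann sum uses right endpoints of each subinterval.
Interval: [0, 2], n = 6
dx = (2 - 0) / 6 = 1/3
Right endpoints: [1/3, 2/3, 1, 4/3, 5/3, 2]
f values: [1/9, 4/9, 1, 16/9, 25/9, 4]
Sum = dx * (sum of f values)
= 1/3 * 91/9
= 91/27 ≈ 3.37

3.37


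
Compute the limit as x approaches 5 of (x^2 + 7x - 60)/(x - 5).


Direct substitution gives 0/0, so we factor the numerator.
Factor: (x^2 + 7x - 60) = (x - 5)(x + 12)
Cancel the common factor (x - 5):
(x^2 + 7x - 60)/(x - 5) = (x + 12)
Now substitute x = 5:
= (5) - (-12) = 17

17


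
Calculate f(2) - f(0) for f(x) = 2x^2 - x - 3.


Net change = f(b) - f(a)
f(x) = 2x^2 - x - 3
Compute f(2):
f(2) = 2 * 2^2 - 1 * 2 - 3
= 8 - 2 - 3
= 3
Compute f(0):
f(0) = 2 * 0^2 - 1 * 0 - 3
= 0 + 0 - 3
= -3
Net change = 3 - (-3) = 6

6


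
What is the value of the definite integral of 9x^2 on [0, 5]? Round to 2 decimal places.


Find the antiderivative of 9x^2:
F(x) = 9/3 * x^3
Apply the Fundamental Theorem of Calculus:
F(5) - F(0)
= 9/3 * 5^3 - 9/3 * 0^3
= 9/3 * (125 - 0)
= 9/3 * 125
= 375 = 375.00

375.00


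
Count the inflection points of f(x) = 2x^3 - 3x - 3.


Inflection points occur where f''(x) = 0 and concavity changes.
f(x) = 2x^3 - 3x - 3
f'(x) = 6x^2 - 3
f''(x) = 12x
Set f''(x) = 0:
12x = 0
x = 0 / 12 = 0
Since f''(x) is linear (degree 1), it changes sign at this point.
Therefore there is exactly 1 inflection point.

1


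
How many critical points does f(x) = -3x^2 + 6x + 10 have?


Find where f'(x) = 0:
f'(x) = -6x + 6
Set f'(x) = 0:
-6x + 6 = 0
x = -6 / (-6) = 1
This is a linear equation in x, so there is exactly one solution.
Number of critical points: 1

1


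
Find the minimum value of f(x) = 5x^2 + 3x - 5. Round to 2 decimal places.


For a quadratic f(x) = ax^2 + bx + c with a > 0, the minimum is at the vertex.
Vertex x-coordinate: x = -b/(2a)
x = -(3) / (2 * 5)
x = -3/10
Substitute back to find the minimum value:
f(-3/10) = 5 * (-3/10)^2 + 3 * (-3/10) - 5
= 9/20 - 9/10 - 5
= -109/20 = -5.45

-5.45


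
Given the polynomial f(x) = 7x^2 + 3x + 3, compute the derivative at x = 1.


Differentiate term by term using power and sum rules:
f(x) = 7x^2 + 3x + 3
f'(x) = 14x + 3
Substitute x = 1:
f'(1) = 14 * 1 + 3
= 14 + 3
= 17

17


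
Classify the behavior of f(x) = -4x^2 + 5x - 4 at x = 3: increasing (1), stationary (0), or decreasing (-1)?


Compute f'(x) to determine behavior:
f'(x) = -8x + 5
f'(3) = -8 * 3 + 5
= -24 + 5
= -19
Since f'(3) < 0, the function is decreasing (-1)

-1


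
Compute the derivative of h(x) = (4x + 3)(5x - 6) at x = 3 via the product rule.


Let u(x) = 4x + 3 and v(x) = 5x - 6
u'(x) = 4
v'(x) = 5
Product rule: h'(x) = u'(x)*v(x) + u(x)*v'(x)
= 4 * (5x - 6) + (4x + 3) * 5
At x = 3:
u(3) = 4 * 3 + 3 = 15
v(3) = 5 * 3 - 6 = 9
h'(3) = 4 * 9 + 15 * 5
= 36 + 75
= 111

111


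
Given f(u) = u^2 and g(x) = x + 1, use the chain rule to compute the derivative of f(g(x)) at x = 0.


Using the chain rule: (f(g(x)))' = f'(g(x)) * g'(x)
First, find g(0):
g(0) = 1 * 0 + 1 = 1
Next, f'(u) = 2u
And g'(x) = 1
So f'(g(0)) * g'(0)
= 2 * 1 * 1
= 2

2


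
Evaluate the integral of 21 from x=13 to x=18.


The integral of a constant k over [a, b] equals k * (b - a).
integral from 13 to 18 of 21 dx
= 21 * (18 - 13)
= 21 * 5
= 105

105


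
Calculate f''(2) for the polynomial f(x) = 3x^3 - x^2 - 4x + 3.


First derivative:
f'(x) = 9x^2 - 2x - 4
Second derivative:
f''(x) = 18x - 2
Substitute x = 2:
f''(2) = 18 * 2 - 2
= 36 - 2
= 34

34


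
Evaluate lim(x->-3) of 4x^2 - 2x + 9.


Since polynomials are continuous, we use direct substitution.
lim(x->-3) of 4x^2 - 2x + 9
= 4 * (-3)^2 - 2 * (-3) + 9
= 36 + 6 + 9
= 51

51


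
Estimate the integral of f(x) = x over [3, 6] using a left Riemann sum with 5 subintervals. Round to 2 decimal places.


Left Riemann sum uses left endpoints of each subinterval.
Interval: [3, 6], n = 5
dx = (6 - 3) / 5 = 3/5
Left endpoints: [3, 18/5, 21/5, 24/5, 27/5]
f values: [3, 18/5, 21/5, 24/5, 27/5]
Sum = dx * (sum of f values)
= 3/5 * 21
= 63/5 = 12.60

12.60


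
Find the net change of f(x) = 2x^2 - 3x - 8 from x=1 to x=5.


Net change = f(b) - f(a)
f(x) = 2x^2 - 3x - 8
Compute f(5):
f(5) = 2 * 5^2 - 3 * 5 - 8
= 50 - 15 - 8
= 27
Compute f(1):
f(1) = 2 * 1^2 - 3 * 1 - 8
= 2 - 3 - 8
= -9
Net change = 27 - (-9) = 36

36


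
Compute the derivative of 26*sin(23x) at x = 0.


Apply the chain rule to differentiate 26*sin(23x):
d/dx [26*sin(23x)]
= 26 * cos(23x) * d/dx(23x)
= 26 * 23 * cos(23x)
= 598 * cos(23x)
Evaluate at x = 0:
= 598 * cos(0)
= 598 * 1
= 598

598


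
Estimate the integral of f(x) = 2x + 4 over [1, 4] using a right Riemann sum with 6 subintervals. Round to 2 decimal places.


Right Riemann sum uses right endpoints of each subinterval.
Interval: [1, 4], n = 6
dx = (4 - 1) / 6 = 1/2
Right endpoints: [3/2, 2, 5/2, 3, 7/2, 4]
f values: [7, 8, 9, 10, 11, 12]
Sum = dx * (sum of f values)
= 1/2 * 57
= 57/2 = 28.50

28.50


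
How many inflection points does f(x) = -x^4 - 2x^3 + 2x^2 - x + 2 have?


Inflection points occur where f''(x) = 0 and concavity changes.
f(x) = -x^4 - 2x^3 + 2x^2 - x + 2
f'(x) = -4x^3 - 6x^2 + 4x - 1
f''(x) = -12x^2 - 12x + 4
This is a quadratic in x. Use the discriminant to count real roots.
Discriminant = (-12)^2 - 4 * (-12) * 4
= 144 - (-192)
= 336
Since discriminant > 0, f''(x) = 0 has 2 distinct real solutions.
A quadratic with two distinct real roots changes sign at each root, so concavity changes at both.
Number of inflection points: 2

2


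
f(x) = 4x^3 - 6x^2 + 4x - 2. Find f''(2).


First derivative:
f'(x) = 12x^2 - 12x + 4
Second derivative:
f''(x) = 24x - 12
Substitute x = 2:
f''(2) = 24 * 2 - 12
= 48 - 12
= 36

36


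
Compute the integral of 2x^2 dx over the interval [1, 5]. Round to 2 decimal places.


Find the antiderivative of 2x^2:
F(x) = 2/3 * x^3
Apply the Fundamental Theorem of Calculus:
F(5) - F(1)
= 2/3 * 5^3 - 2/3 * 1^3
= 2/3 * (125 - 1)
= 2/3 * 124
= 248/3 ≈ 82.67

82.67


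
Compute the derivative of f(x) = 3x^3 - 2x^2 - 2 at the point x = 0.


Differentiate f(x) = 3x^3 - 2x^2 - 2 term by term:
f'(x) = 9x^2 - 4x
Substitute x = 0:
f'(0) = 9 * 0^2 - 4 * 0 + 0
= 0 + 0 + 0
= 0

0


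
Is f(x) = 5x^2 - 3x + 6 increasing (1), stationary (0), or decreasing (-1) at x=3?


Compute f'(x) to determine behavior:
f'(x) = 10x - 3
f'(3) = 10 * 3 - 3
= 30 - 3
= 27
Since f'(3) > 0, the function is increasing (1)

1


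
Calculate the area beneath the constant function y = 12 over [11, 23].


The area under a constant function y = 12 is a rectangle.
Width = 23 - 11 = 12
Height = 12
Area = width * height
= 12 * 12
= 144

144


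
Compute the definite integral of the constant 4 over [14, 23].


The integral of a constant k over [a, b] equals k * (b - a).
integral from 14 to 23 of 4 dx
= 4 * (23 - 14)
= 4 * 9
= 36

36


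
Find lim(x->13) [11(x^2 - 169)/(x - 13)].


Direct substitution gives 0/0, so we factor the numerator.
Factor: 11(x^2 - 169) = 11 * (x - 13)(x + 13)
Cancel the common factor (x - 13):
11(x^2 - 169)/(x - 13) = 11 * (x + 13)
Now substitute x = 13:
= 11 * (13 + 13) = 286

286


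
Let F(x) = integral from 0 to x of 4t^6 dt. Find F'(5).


By the Fundamental Theorem of Calculus (Part 1):
If F(x) = integral from 0 to x of f(t) dt, then F'(x) = f(x)
Here f(t) = 4t^6
So F'(x) = 4x^6
Evaluate at x = 5:
F'(5) = 4 * 5^6
= 4 * 15625
= 62500

62500


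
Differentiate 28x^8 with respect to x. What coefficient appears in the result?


We apply the power rule: d/dx [ax^n] = a*n * x^(n-1)
d/dx [28x^8]
= 28 * 8 * x^(8-1)
= 224x^7
The coefficient is 224

224


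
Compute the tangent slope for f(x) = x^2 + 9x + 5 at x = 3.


The slope of the tangent line equals f'(x) at the point.
f(x) = x^2 + 9x + 5
f'(x) = 2x + 9
At x = 3:
f'(3) = 2 * 3 + 9
= 6 + 9
= 15

15


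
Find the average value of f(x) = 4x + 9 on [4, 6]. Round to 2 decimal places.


Average value = 1/(b-a) * integral from a to b of f(x) dx
First compute the integral of 4x + 9:
F(x) = 2x^2 + 9x
F(6) = 2 * 36 + 9 * 6 = 126
F(4) = 2 * 16 + 9 * 4 = 68
Integral = 126 - 68 = 58
Average = 58 / (6 - 4) = 58 / 2
= 29 = 29.00

29.00


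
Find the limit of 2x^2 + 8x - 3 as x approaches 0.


Since polynomials are continuous, we use direct substitution.
lim(x->0) of 2x^2 + 8x - 3
= 2 * 0^2 + 8 * 0 - 3
= 0 + 0 - 3
= -3

-3


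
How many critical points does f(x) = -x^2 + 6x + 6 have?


Find where f'(x) = 0:
f'(x) = -2x + 6
Set f'(x) = 0:
-2x + 6 = 0
x = -6 / (-2) = 3
This is a linear equation in x, so there is exactly one solution.
Number of critical points: 1

1


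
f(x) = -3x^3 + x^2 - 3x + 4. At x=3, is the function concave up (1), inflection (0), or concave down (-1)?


Concavity is determined by the sign of f''(x).
f(x) = -3x^3 + x^2 - 3x + 4
f'(x) = -9x^2 + 2x - 3
f''(x) = -18x + 2
f''(3) = -18 * 3 + 2
= -54 + 2
= -52
Since f''(3) < 0, the function is concave down (-1)

-1


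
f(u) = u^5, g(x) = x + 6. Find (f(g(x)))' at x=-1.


Using the chain rule: (f(g(x)))' = f'(g(x)) * g'(x)
First, find g(-1):
g(-1) = 1 * (-1) + 6 = 5
Next, f'(u) = 5u^4
And g'(x) = 1
So f'(g(-1)) * g'(-1)
= 5 * 5^4 * 1
= 5 * 625 * 1
= 3125

3125


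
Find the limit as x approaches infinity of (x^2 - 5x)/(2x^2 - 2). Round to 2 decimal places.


For limits at infinity with equal-degree polynomials,
we compare leading coefficients.
Numerator leading term: x^2
Denominator leading term: 2x^2
Divide both by x^2:
lim = (1 - 5/x) / (2 - 2/x^2)
As x -> infinity, the 1/x and 1/x^2 terms vanish:
= 1/2 = 0.50

0.50


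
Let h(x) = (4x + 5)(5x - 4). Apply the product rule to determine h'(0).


Let u(x) = 4x + 5 and v(x) = 5x - 4
u'(x) = 4
v'(x) = 5
Product rule: h'(x) = u'(x)*v(x) + u(x)*v'(x)
= 4 * (5x - 4) + (4x + 5) * 5
At x = 0:
u(0) = 4 * 0 + 5 = 5
v(0) = 5 * 0 - 4 = -4
h'(0) = 4 * (-4) + 5 * 5
= -16 + 25
= 9

9


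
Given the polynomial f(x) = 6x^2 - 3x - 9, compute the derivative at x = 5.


Differentiate term by term using power and sum rules:
f(x) = 6x^2 - 3x - 9
f'(x) = 12x - 3
Substitute x = 5:
f'(5) = 12 * 5 - 3
= 60 - 3
= 57

57


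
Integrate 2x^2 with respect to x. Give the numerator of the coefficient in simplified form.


Apply the power rule for integration:
integral of ax^n dx = a/(n+1) * x^(n+1) + C
integral of 2x^2 dx
= 2/3 * x^3 + C
The coefficient in lowest terms is 2/3, and its numerator is 2

2


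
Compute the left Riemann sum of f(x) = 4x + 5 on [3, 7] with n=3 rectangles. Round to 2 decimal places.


Left Riemann sum uses left endpoints of each subinterval.
Interval: [3, 7], n = 3
dx = (7 - 3) / 3 = 4/3
Left endpoints: [3, 13/3, 17/3]
f values: [17, 67/3, 83/3]
Sum = dx * (sum of f values)
= 4/3 * 67
= 268/3 ≈ 89.33

89.33


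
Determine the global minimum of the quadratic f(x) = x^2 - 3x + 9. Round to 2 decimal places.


For a quadratic f(x) = ax^2 + bx + c with a > 0, the minimum is at the vertex.
Vertex x-coordinate: x = -b/(2a)
x = -(-3) / (2 * 1)
x = 3/2
Substitute back to find the minimum value:
f(3/2) = 1 * (3/2)^2 - 3 * (3/2) + 9
= 9/4 - 9/2 + 9
= 27/4 = 6.75

6.75


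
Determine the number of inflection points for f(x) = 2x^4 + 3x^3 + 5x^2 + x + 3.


Inflection points occur where f''(x) = 0 and concavity changes.
f(x) = 2x^4 + 3x^3 + 5x^2 + x + 3
f'(x) = 8x^3 + 9x^2 + 10x + 1
f''(x) = 24x^2 + 18x + 10
This is a quadratic in x. Use the discriminant to count real roots.
Discriminant = (18)^2 - 4 * 24 * 10
= 324 - 960
= -636
Since discriminant < 0, f''(x) = 0 has no real solutions.
Number of inflection points: 0

0


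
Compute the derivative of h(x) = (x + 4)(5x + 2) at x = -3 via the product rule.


Let u(x) = x + 4 and v(x) = 5x + 2
u'(x) = 1
v'(x) = 5
Product rule: h'(x) = u'(x)*v(x) + u(x)*v'(x)
= 1 * (5x + 2) + (x + 4) * 5
At x = -3:
u(-3) = 1 * (-3) + 4 = 1
v(-3) = 5 * (-3) + 2 = -13
h'(-3) = 1 * (-13) + 1 * 5
= -13 + 5
= -8

-8


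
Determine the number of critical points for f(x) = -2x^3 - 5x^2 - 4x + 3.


Find where f'(x) = 0:
f(x) = -2x^3 - 5x^2 - 4x + 3
f'(x) = -6x^2 - 10x - 4
This is a quadratic in x. Use the discriminant to count real roots.
Discriminant = (-10)^2 - 4 * (-6) * (-4)
= 100 - 96
= 4
Since discriminant > 0, f'(x) = 0 has 2 real solutions.
Number of critical points: 2

2


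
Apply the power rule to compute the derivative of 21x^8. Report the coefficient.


We apply the power rule: d/dx [ax^n] = a*n * x^(n-1)
d/dx [21x^8]
= 21 * 8 * x^(8-1)
= 168x^7
The coefficient is 168

168


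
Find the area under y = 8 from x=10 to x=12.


The area under a constant function y = 8 is a rectangle.
Width = 12 - 10 = 2
Height = 8
Area = width * height
= 2 * 8
= 16

16


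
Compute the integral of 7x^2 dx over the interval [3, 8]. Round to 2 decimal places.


Find the antiderivative of 7x^2:
F(x) = 7/3 * x^3
Apply the Fundamental Theorem of Calculus:
F(8) - F(3)
= 7/3 * 8^3 - 7/3 * 3^3
= 7/3 * (512 - 27)
= 7/3 * 485
= 3395/3 ≈ 1131.67

1131.67


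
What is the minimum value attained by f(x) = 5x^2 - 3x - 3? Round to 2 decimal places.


For a quadratic f(x) = ax^2 + bx + c with a > 0, the minimum is at the vertex.
Vertex x-coordinate: x = -b/(2a)
x = -(-3) / (2 * 5)
x = 3/10
Substitute back to find the minimum value:
f(3/10) = 5 * (3/10)^2 - 3 * (3/10) - 3
= 9/20 - 9/10 - 3
= -69/20 = -3.45

-3.45


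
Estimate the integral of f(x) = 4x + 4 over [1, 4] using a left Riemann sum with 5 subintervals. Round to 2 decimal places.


Left Riemann sum uses left endpoints of each subinterval.
Interval: [1, 4], n = 5
dx = (4 - 1) / 5 = 3/5
Left endpoints: [1, 8/5, 11/5, 14/5, 17/5]
f values: [8, 52/5, 64/5, 76/5, 88/5]
Sum = dx * (sum of f values)
= 3/5 * 64
= 192/5 = 38.40

38.40


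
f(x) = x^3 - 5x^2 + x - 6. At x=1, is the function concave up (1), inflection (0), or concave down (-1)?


Concavity is determined by the sign of f''(x).
f(x) = x^3 - 5x^2 + x - 6
f'(x) = 3x^2 - 10x + 1
f''(x) = 6x - 10
f''(1) = 6 * 1 - 10
= 6 - 10
= -4
Since f''(1) < 0, the function is concave down (-1)

-1


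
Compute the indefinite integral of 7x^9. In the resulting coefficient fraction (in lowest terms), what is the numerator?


Apply the power rule for integration:
integral of ax^n dx = a/(n+1) * x^(n+1) + C
integral of 7x^9 dx
= 7/10 * x^10 + C
The coefficient in lowest terms is 7/10, and its numerator is 7

7


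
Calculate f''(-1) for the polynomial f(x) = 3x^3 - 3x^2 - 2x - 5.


First derivative:
f'(x) = 9x^2 - 6x - 2
Second derivative:
f''(x) = 18x - 6
Substitute x = -1:
f''(-1) = 18 * (-1) - 6
= -18 - 6
= -24

-24


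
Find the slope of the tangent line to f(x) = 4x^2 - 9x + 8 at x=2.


The slope of the tangent line equals f'(x) at the point.
f(x) = 4x^2 - 9x + 8
f'(x) = 8x - 9
At x = 2:
f'(2) = 8 * 2 - 9
= 16 - 9
= 7

7


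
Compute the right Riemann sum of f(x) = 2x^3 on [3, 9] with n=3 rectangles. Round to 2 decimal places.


Right Riemann sum uses right endpoints of each subinterval.
Interval: [3, 9], n = 3
dx = (9 - 3) / 3 = 2
Right endpoints: [5, 7, 9]
f values: [250, 686, 1458]
Sum = dx * (sum of f values)
= 2 * 2394
= 4788 = 4788.00

4788.00


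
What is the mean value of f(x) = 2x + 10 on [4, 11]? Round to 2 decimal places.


Average value = 1/(b-a) * integral from a to b of f(x) dx
First compute the integral of 2x + 10:
F(x) = x^2 + 10x
F(11) = 1 * 121 + 10 * 11 = 231
F(4) = 1 * 16 + 10 * 4 = 56
Integral = 231 - 56 = 175
Average = 175 / (11 - 4) = 175 / 7
= 25 = 25.00

25.00


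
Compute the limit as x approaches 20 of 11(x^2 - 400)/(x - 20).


Direct substitution gives 0/0, so we factor the numerator.
Factor: 11(x^2 - 400) = 11 * (x - 20)(x + 20)
Cancel the common factor (x - 20):
11(x^2 - 400)/(x - 20) = 11 * (x + 20)
Now substitute x = 20:
= 11 * (20 + 20) = 440

440


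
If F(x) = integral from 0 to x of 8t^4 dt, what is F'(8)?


By the Fundamental Theorem of Calculus (Part 1):
If F(x) = integral from 0 to x of f(t) dt, then F'(x) = f(x)
Here f(t) = 8t^4
So F'(x) = 8x^4
Evaluate at x = 8:
F'(8) = 8 * 8^4
= 8 * 4096
= 32768

32768


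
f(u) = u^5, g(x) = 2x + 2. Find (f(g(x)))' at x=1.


Using the chain rule: (f(g(x)))' = f'(g(x)) * g'(x)
First, find g(1):
g(1) = 2 * 1 + 2 = 4
Next, f'(u) = 5u^4
And g'(x) = 2
So f'(g(1)) * g'(1)
= 5 * 4^4 * 2
= 5 * 256 * 2
= 2560

2560


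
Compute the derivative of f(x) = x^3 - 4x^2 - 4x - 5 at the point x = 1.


Differentiate f(x) = x^3 - 4x^2 - 4x - 5 term by term:
f'(x) = 3x^2 - 8x - 4
Substitute x = 1:
f'(1) = 3 * 1^2 - 8 * 1 - 4
= 3 - 8 - 4
= -9

-9


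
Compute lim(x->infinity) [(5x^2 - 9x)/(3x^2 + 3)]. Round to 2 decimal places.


For limits at infinity with equal-degree polynomials,
we compare leading coefficients.
Numerator leading term: 5x^2
Denominator leading term: 3x^2
Divide both by x^2:
lim = (5 - 9/x) / (3 + 3/x^2)
As x -> infinity, the 1/x and 1/x^2 terms vanish:
= 5/3 ≈ 1.67

1.67


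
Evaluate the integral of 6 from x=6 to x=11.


The integral of a constant k over [a, b] equals k * (b - a).
integral from 6 to 11 of 6 dx
= 6 * (11 - 6)
= 6 * 5
= 30

30


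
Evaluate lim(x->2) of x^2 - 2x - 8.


Since polynomials are continuous, we use direct substitution.
lim(x->2) of x^2 - 2x - 8
= 1 * 2^2 - 2 * 2 - 8
= 4 - 4 - 8
= -8

-8


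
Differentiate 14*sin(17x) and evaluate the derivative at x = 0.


Apply the chain rule to differentiate 14*sin(17x):
d/dx [14*sin(17x)]
= 14 * cos(17x) * d/dx(17x)
= 14 * 17 * cos(17x)
= 238 * cos(17x)
Evaluate at x = 0:
= 238 * cos(0)
= 238 * 1
= 238

238


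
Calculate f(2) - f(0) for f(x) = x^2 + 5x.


Net change = f(b) - f(a)
f(x) = x^2 + 5x
Compute f(2):
f(2) = 1 * 2^2 + 5 * 2 + 0
= 4 + 10 + 0
= 14
Compute f(0):
f(0) = 1 * 0^2 + 5 * 0 + 0
= 0 + 0 + 0
= 0
Net change = 14 - 0 = 14

14
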